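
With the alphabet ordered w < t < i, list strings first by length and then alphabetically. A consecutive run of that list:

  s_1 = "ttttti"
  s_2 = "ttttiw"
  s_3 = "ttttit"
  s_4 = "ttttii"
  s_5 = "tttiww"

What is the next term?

tttiwt

The successor of tttiww increments the rightmost position that isn't already i and resets every position after it to w.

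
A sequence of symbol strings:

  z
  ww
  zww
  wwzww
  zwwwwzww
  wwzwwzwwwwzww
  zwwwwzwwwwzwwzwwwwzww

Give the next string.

Each term (from the third on) is the two preceding terms concatenated in order: term 3 = z·ww = zww.
The next term joins wwzwwzwwwwzww and zwwwwzwwwwzwwzwwwwzww.

wwzwwzwwwwzwwzwwwwzwwwwzwwzwwwwzww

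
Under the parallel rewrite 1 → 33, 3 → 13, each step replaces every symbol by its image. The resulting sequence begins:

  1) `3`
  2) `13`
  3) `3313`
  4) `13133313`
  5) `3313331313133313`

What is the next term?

Applying the rule to each of the 16 symbols of 3313331313133313 gives the pieces 13 13 33 13 13 13 33 13 33 13 33 13 13 13 33 13, which concatenate to the answer.

13133313131333133313331313133313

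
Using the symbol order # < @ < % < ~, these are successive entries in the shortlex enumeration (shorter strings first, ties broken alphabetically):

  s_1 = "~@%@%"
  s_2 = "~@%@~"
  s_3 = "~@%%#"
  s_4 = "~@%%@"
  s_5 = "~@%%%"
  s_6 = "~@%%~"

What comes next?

Treat ~@%%~ as a base-4 numeral over the given alphabet and add one, carrying through any trailing ~'s.

~@%~#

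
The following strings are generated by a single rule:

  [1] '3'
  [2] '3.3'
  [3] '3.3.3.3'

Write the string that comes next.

Every step duplicates the string with '.' between the halves.
Doubling 3.3.3.3 with '.' between the halves:

3.3.3.3.3.3.3.3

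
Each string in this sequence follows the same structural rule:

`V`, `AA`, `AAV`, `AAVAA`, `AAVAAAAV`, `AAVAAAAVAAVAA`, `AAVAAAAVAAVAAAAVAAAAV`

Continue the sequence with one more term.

AAVAAAAVAAVAAAAVAAAAVAAVAAAAVAAVAA

Each term (from the third on) is the previous term followed by the one before it: term 3 = AA·V = AAV.
Continuing: AAVAAAAVAAVAAAAVAAAAV · AAVAAAAVAAVAA gives term 8.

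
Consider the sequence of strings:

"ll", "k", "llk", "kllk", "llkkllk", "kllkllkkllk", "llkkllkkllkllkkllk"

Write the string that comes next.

kllkllkkllkllkkllkkllkllkkllk

Each term (from the third on) is the two preceding terms concatenated in order: term 3 = ll·k = llk.
The next term joins kllkllkkllk and llkkllkkllkllkkllk.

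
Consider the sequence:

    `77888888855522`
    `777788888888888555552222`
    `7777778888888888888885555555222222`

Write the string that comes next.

Term n consists of 2n-2 7's, followed by 4n-1 8's, followed by 2n-1 5's, followed by 2n-2 2's, where the shown terms are n = 2, 3, 4.
At n = 5 the blocks have lengths 8, 19, 9, 8.

77777777888888888888888888855555555522222222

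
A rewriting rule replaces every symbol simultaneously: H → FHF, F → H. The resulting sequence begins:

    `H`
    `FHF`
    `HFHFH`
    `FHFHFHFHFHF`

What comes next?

HFHFHFHFHFHFHFHFHFHFH

Apply φ to FHFHFHFHFHF symbol by symbol: F→H, H→FHF, F→H, H→FHF, F→H, H→FHF, F→H, H→FHF, F→H, H→FHF, F→H; joined: H FHF H FHF H FHF H FHF H FHF H.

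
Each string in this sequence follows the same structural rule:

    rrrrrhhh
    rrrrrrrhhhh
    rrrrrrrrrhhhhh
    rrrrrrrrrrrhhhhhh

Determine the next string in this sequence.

rrrrrrrrrrrrrhhhhhhh

The n-th term is 2n+1 r's then n+1 h's, where the shown terms are n = 2, 3, 4, 5.
Setting n = 6 gives 13, 7 characters in each block.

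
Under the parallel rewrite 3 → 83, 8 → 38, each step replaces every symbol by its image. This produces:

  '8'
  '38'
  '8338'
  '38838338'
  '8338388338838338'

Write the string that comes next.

38838338833838838338388338838338

φ(8338388338838338) expands symbol-by-symbol to 38 83 83 38 83 38 38 83 83 38 38 83 38 83 83 38; joining the 16 pieces gives the next term.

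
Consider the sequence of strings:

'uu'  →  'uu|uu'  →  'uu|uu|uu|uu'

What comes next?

uu|uu|uu|uu|uu|uu|uu|uu

Every step duplicates the string with '|' between the halves.
One more doubling of uu|uu|uu|uu gives the answer.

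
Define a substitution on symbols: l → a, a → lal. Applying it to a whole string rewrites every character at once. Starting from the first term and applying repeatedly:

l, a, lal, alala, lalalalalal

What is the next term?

Rewriting each symbol of lalalalalal: l→a, a→lal, l→a, a→lal, l→a, a→lal, l→a, a→lal, l→a, a→lal, l→a, which concatenates to a lal a lal a lal a lal a lal a.

alalalalalalalalalala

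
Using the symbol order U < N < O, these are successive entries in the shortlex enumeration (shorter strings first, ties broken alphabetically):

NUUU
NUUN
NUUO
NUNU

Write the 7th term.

Continuing the enumeration 3 steps past NUNU: NUNU → NUNN → NUNO → (answer).

NUOU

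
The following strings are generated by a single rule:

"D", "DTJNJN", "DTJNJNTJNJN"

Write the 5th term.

DTJNJNTJNJNTJNJNTJNJN

Each term is the previous one with TJNJN appended.
From DTJNJNTJNJN, 2 further steps: DTJNJNTJNJN → DTJNJNTJNJNTJNJN → (answer).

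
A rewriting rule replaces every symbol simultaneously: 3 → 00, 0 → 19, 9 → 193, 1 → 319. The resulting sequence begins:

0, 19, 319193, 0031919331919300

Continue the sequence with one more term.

1919003191933191930000319193319193001919

φ(0031919331919300) expands symbol-by-symbol to 19 19 00 319 193 319 193 00 00 319 193 319 193 00 19 19; joining the 16 pieces gives the next term.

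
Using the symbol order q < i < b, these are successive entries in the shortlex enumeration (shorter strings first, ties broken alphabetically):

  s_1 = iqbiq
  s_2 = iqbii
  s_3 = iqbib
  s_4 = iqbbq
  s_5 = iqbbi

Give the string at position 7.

iiqqq

Stepping forward 2 times from iqbbi: iqbbi → iqbbb, then the target.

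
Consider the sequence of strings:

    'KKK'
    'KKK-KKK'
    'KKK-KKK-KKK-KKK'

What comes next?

s(k+1) = s(k)·-·s(k) — each term doubles the last with '-' between the halves.
Doubling KKK-KKK-KKK-KKK with '-' between the halves:

KKK-KKK-KKK-KKK-KKK-KKK-KKK-KKK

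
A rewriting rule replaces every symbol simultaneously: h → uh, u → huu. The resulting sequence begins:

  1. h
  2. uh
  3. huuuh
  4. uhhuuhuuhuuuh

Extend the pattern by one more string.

huuuhuhhuuhuuuhhuuhuuuhhuuhuuhuuuh

Applying the rule to each of the 13 symbols of uhhuuhuuhuuuh gives the pieces huu uh uh huu huu uh huu huu uh huu huu huu uh, which concatenate to the answer.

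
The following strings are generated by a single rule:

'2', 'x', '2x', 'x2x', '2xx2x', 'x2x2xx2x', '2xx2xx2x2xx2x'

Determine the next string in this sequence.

Each term (from the third on) is the two preceding terms concatenated in order: term 3 = 2·x = 2x.
The next term joins x2x2xx2x and 2xx2xx2x2xx2x.

x2x2xx2x2xx2xx2x2xx2x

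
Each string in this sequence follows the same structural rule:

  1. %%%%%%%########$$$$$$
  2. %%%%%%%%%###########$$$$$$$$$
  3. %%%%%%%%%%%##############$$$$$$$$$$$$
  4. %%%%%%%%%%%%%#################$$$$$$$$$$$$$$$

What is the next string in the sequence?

%%%%%%%%%%%%%%%####################$$$$$$$$$$$$$$$$$$

Reading off run lengths: % runs 7, 9, 11, 13; # runs 8, 11, 14, 17; $ runs 6, 9, 12, 15 — each is linear in n, where the shown terms are n = 2, 3, 4, 5.
Setting n = 6 gives 15, 20, 18 characters in each block.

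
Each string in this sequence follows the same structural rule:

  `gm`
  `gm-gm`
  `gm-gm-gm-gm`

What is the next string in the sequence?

Every step duplicates the string with '-' between the halves.
One more doubling of gm-gm-gm-gm gives the answer.

gm-gm-gm-gm-gm-gm-gm-gm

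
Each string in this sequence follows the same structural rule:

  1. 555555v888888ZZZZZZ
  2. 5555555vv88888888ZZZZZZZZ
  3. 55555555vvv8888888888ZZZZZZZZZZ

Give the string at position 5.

Reading off run lengths: 5 runs 6, 7, 8; v runs 1, 2, 3; 8 runs 6, 8, 10; Z runs 6, 8, 10 — each is linear in n, where the shown terms are n = 3, 4, 5.
For term 5, n = 7, so the run lengths are 10, 5, 14, 14.

5555555555vvvvv88888888888888ZZZZZZZZZZZZZZ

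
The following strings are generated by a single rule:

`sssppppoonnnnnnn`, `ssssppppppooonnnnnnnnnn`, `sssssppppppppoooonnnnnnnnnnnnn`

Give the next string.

ssssssppppppppppooooonnnnnnnnnnnnnnnn

Reading off run lengths: s runs 3, 4, 5; p runs 4, 6, 8; o runs 2, 3, 4; n runs 7, 10, 13 — each is linear in n, where the shown terms are n = 2, 3, 4.
At n = 5 the blocks have lengths 6, 10, 5, 16.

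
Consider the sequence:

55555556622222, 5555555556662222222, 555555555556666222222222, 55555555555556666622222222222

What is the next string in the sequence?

5555555555555556666662222222222222

Reading off run lengths: 5 runs 7, 9, 11, 13; 6 runs 2, 3, 4, 5; 2 runs 5, 7, 9, 11 — each is linear in n, where the shown terms are n = 3, 4, 5, 6.
At n = 7 the blocks have lengths 15, 6, 13.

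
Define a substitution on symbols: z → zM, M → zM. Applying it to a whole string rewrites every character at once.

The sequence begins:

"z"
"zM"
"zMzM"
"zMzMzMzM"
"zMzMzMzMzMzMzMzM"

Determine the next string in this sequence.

zMzMzMzMzMzMzMzMzMzMzMzMzMzMzMzM

Replace each of the 16 characters of zMzMzMzMzMzMzMzM in place — zM zM zM zM zM zM zM zM zM zM zM zM zM zM zM zM — and concatenate.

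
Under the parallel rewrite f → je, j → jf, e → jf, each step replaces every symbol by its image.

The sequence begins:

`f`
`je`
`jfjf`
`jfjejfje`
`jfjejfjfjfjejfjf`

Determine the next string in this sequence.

jfjejfjfjfjejfjejfjejfjfjfjejfje

Replace each of the 16 characters of jfjejfjfjfjejfjf in place — jf je jf jf jf je jf je jf je jf jf jf je jf je — and concatenate.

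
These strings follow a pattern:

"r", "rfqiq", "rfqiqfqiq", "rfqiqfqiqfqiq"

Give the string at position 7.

rfqiqfqiqfqiqfqiqfqiqfqiq

The strings grow by a fixed suffix fqiq each time.
From rfqiqfqiqfqiq, 3 further steps: rfqiqfqiqfqiq → rfqiqfqiqfqiqfqiq → rfqiqfqiqfqiqfqiqfqiq → (answer).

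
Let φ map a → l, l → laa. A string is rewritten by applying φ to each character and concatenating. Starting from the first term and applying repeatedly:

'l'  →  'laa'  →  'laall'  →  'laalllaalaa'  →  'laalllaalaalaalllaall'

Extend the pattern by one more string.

Applying the rule to each of the 21 symbols of laalllaalaalaalllaall gives the pieces laa l l laa laa laa l l laa l l laa l l laa laa laa l l laa laa, which concatenate to the answer.

laalllaalaalaalllaalllaalllaalaalaalllaalaa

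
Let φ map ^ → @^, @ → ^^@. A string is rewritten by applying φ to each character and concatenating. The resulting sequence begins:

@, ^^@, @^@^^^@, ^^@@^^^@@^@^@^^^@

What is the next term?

@^@^^^@^^@@^@^@^^^@^^@@^^^@@^^^@@^@^@^^^@

Applying the rule to each of the 17 symbols of ^^@@^^^@@^@^@^^^@ gives the pieces @^ @^ ^^@ ^^@ @^ @^ @^ ^^@ ^^@ @^ ^^@ @^ ^^@ @^ @^ @^ ^^@, which concatenate to the answer.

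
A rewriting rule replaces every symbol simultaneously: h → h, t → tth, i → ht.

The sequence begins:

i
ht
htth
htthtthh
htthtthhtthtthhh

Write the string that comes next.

htthtthhtthtthhhtthtthhtthtthhhh

φ(htthtthhtthtthhh) expands symbol-by-symbol to h tth tth h tth tth h h tth tth h tth tth h h h; joining the 16 pieces gives the next term.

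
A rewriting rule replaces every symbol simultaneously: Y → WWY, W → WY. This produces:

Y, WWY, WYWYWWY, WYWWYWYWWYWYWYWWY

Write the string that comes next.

Rewriting the 17 symbols of WYWWYWYWWYWYWYWWY one by one yields WY WWY WY WY WWY WY WWY WY WY WWY WY WWY WY WWY WY WY WWY; concatenated:

WYWWYWYWYWWYWYWWYWYWYWWYWYWWYWYWWYWYWYWWY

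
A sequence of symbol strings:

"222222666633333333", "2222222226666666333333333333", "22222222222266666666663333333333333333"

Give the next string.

222222222222222666666666666633333333333333333333

The n-th term is 3n 2's then 3n-2 6's then 4n 3's, where the shown terms are n = 2, 3, 4.
At n = 5 the blocks have lengths 15, 13, 20.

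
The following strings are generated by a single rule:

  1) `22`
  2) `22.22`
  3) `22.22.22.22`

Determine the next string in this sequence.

22.22.22.22.22.22.22.22

Each string is two copies of the previous one joined by '.'.
One more doubling of 22.22.22.22 gives the answer.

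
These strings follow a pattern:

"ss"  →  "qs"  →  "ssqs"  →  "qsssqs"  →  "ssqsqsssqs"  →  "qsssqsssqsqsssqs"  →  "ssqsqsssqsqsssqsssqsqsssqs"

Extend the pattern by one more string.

qsssqsssqsqsssqsssqsqsssqsqsssqsssqsqsssqs

Each term (from the third on) is the two preceding terms concatenated in order: term 3 = ss·qs = ssqs.
The next term joins qsssqsssqsqsssqs and ssqsqsssqsqsssqsssqsqsssqs.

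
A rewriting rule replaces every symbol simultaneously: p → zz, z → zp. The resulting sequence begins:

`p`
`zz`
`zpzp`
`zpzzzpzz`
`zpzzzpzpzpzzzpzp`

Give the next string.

zpzzzpzpzpzzzpzzzpzzzpzpzpzzzpzz

φ(zpzzzpzpzpzzzpzp) expands symbol-by-symbol to zp zz zp zp zp zz zp zz zp zz zp zp zp zz zp zz; joining the 16 pieces gives the next term.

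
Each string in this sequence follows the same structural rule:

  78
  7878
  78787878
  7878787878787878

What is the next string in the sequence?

Each string is two copies of the previous one concatenated.
Doubling 7878787878787878:

78787878787878787878787878787878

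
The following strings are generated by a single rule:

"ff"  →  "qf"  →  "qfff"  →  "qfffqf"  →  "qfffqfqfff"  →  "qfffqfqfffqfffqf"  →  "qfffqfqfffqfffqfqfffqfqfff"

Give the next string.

From term 3 onward, concatenate the last term with the second-to-last: qf·ff = qfff, qfff·qf = qfffqf, …
The next term joins qfffqfqfffqfffqfqfffqfqfff and qfffqfqfffqfffqf.

qfffqfqfffqfffqfqfffqfqfffqfffqfqfffqfffqf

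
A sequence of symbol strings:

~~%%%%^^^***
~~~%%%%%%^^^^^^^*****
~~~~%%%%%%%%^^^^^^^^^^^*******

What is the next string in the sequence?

~~~~~%%%%%%%%%%^^^^^^^^^^^^^^^*********

Term n consists of n+1 ~'s, followed by 2n+2 %'s, followed by 4n-1 ^'s, followed by 2n+1 *'s (n = 1, 2, …).
At n = 4 the blocks have lengths 5, 10, 15, 9.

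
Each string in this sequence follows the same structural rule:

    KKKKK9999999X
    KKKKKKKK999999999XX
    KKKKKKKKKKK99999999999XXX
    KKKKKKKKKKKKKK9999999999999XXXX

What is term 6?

KKKKKKKKKKKKKKKKKKKK99999999999999999XXXXXX

The n-th term is 3n-1 K's then 2n+3 9's then n-1 X's, where the shown terms are n = 2, 3, 4, 5.
For term 6, n = 7, so the run lengths are 20, 17, 6.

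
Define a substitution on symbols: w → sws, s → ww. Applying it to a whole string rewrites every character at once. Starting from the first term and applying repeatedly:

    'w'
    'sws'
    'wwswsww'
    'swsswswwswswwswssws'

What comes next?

wwswswwwwswswwswsswswwswswwswsswswwswswwwwswsww

Applying the rule to each of the 19 symbols of swsswswwswswwswssws gives the pieces ww sws ww ww sws ww sws sws ww sws ww sws sws ww sws ww ww sws ww, which concatenate to the answer.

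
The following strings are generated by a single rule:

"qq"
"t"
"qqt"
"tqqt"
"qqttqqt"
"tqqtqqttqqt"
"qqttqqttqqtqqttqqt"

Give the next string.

From term 3 onward, concatenate the second-to-last term with the last: qq·t = qqt, t·qqt = tqqt, …
The next term joins tqqtqqttqqt and qqttqqttqqtqqttqqt.

tqqtqqttqqtqqttqqttqqtqqttqqt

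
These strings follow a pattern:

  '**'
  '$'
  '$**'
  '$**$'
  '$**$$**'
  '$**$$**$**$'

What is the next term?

$**$$**$**$$**$$**

Each term (from the third on) is the previous term followed by the one before it: term 3 = $·** = $**.
So term 7 is $**$$**$**$·$**$$**.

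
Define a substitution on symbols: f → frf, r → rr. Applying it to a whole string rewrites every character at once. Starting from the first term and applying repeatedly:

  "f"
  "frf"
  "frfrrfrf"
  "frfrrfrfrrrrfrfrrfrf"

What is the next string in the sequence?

φ(frfrrfrfrrrrfrfrrfrf) expands symbol-by-symbol to frf rr frf rr rr frf rr frf rr rr rr rr frf rr frf rr rr frf rr frf; joining the 20 pieces gives the next term.

frfrrfrfrrrrfrfrrfrfrrrrrrrrfrfrrfrfrrrrfrfrrfrf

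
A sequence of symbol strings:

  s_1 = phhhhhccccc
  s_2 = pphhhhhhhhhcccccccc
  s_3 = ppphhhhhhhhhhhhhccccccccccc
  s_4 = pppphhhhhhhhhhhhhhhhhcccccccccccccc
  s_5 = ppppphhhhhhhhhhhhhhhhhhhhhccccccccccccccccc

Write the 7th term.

Each string has the form p^{n} h^{4n+1} c^{3n+2} (n = 1, 2, …).
Setting n = 7 gives 7, 29, 23 characters in each block.

ppppppphhhhhhhhhhhhhhhhhhhhhhhhhhhhhccccccccccccccccccccccc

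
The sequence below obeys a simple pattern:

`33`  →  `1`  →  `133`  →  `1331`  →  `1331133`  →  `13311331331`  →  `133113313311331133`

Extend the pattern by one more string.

From term 3 onward, concatenate the last term with the second-to-last: 1·33 = 133, 133·1 = 1331, …
The next term joins 133113313311331133 and 13311331331.

13311331331133113313311331331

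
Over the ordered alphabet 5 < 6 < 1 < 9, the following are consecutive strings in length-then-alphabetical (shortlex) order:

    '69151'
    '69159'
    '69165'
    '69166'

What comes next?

The successor of 69166 increments the rightmost position that isn't already 9 and resets every position after it to 5.

69161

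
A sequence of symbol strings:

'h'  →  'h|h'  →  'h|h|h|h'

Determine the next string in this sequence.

Each string is two copies of the previous one joined by '|'.
So the next term is two copies of h|h|h|h with '|' between the halves.

h|h|h|h|h|h|h|h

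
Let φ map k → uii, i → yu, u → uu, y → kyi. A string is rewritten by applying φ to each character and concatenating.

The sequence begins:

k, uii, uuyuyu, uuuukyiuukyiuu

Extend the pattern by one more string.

uuuuuuuuuiikyiyuuuuuuiikyiyuuuuu

Applying the rule to each of the 14 symbols of uuuukyiuukyiuu gives the pieces uu uu uu uu uii kyi yu uu uu uii kyi yu uu uu, which concatenate to the answer.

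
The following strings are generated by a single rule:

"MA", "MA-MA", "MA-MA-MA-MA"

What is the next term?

Each string is two copies of the previous one joined by '-'.
Doubling MA-MA-MA-MA with '-' between the halves:

MA-MA-MA-MA-MA-MA-MA-MA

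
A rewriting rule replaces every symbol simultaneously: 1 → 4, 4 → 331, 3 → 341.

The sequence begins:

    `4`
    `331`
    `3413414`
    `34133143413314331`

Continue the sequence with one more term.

34133143413414331341331434134143313413414

Replace each of the 17 characters of 34133143413314331 in place — 341 331 4 341 341 4 331 341 331 4 341 341 4 331 341 341 4 — and concatenate.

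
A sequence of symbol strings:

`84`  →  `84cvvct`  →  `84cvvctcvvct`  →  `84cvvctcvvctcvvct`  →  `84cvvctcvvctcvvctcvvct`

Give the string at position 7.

The strings grow by a fixed suffix cvvct each time.
From 84cvvctcvvctcvvctcvvct, 2 further steps: 84cvvctcvvctcvvctcvvct → 84cvvctcvvctcvvctcvvctcvvct → (answer).

84cvvctcvvctcvvctcvvctcvvctcvvct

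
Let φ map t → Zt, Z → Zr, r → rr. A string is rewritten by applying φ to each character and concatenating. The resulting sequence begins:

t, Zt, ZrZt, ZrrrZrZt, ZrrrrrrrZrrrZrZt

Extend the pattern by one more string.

ZrrrrrrrrrrrrrrrZrrrrrrrZrrrZrZt

Applying the rule to each of the 16 symbols of ZrrrrrrrZrrrZrZt gives the pieces Zr rr rr rr rr rr rr rr Zr rr rr rr Zr rr Zr Zt, which concatenate to the answer.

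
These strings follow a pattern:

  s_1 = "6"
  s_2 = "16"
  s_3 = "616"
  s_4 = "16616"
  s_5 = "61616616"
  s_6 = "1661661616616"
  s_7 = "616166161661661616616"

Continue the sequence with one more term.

Each term (from the third on) is the two preceding terms concatenated in order: term 3 = 6·16 = 616.
The next term joins 1661661616616 and 616166161661661616616.

1661661616616616166161661661616616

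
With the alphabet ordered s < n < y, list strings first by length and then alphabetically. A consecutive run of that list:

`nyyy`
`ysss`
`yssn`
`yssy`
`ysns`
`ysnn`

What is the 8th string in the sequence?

Advancing 2 positions from ysnn through ysnn → ysny reaches term 8.

ysys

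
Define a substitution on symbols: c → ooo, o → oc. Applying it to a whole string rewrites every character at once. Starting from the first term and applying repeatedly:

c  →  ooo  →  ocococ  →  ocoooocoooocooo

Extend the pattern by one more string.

Replace each of the 15 characters of ocoooocoooocooo in place — oc ooo oc oc oc oc ooo oc oc oc oc ooo oc oc oc — and concatenate.

ocoooococococoooococococoooocococ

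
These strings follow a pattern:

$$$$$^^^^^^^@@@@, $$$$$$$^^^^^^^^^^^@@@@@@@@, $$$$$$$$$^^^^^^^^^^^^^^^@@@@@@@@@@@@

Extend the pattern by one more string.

$$$$$$$$$$$^^^^^^^^^^^^^^^^^^^@@@@@@@@@@@@@@@@

Each string has the form $^{2n+3} ^^{4n+3} @^{4n} (n = 1, 2, …).
For the next term, n = 4, so the run lengths are 11, 19, 16.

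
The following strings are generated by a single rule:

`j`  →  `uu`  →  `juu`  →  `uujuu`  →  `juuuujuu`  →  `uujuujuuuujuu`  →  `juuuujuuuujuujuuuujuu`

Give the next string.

uujuujuuuujuujuuuujuuuujuujuuuujuu

Each term (from the third on) is the two preceding terms concatenated in order: term 3 = j·uu = juu.
Continuing: uujuujuuuujuu · juuuujuuuujuujuuuujuu gives term 8.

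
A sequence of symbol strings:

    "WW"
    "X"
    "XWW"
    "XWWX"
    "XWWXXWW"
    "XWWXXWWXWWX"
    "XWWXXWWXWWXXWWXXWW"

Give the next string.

From term 3 onward, concatenate the last term with the second-to-last: X·WW = XWW, XWW·X = XWWX, …
The next term joins XWWXXWWXWWXXWWXXWW and XWWXXWWXWWX.

XWWXXWWXWWXXWWXXWWXWWXXWWXWWX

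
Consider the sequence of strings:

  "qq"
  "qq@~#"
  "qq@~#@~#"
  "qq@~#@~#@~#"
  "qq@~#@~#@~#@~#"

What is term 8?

Each term is the previous one with @~# appended.
From qq@~#@~#@~#@~#, 3 further steps: qq@~#@~#@~#@~# → qq@~#@~#@~#@~#@~# → qq@~#@~#@~#@~#@~#@~# → (answer).

qq@~#@~#@~#@~#@~#@~#@~#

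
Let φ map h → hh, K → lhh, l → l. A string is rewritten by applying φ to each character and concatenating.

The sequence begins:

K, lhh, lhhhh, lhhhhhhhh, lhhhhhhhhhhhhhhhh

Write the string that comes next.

lhhhhhhhhhhhhhhhhhhhhhhhhhhhhhhhh

Replace each of the 17 characters of lhhhhhhhhhhhhhhhh in place — l hh hh hh hh hh hh hh hh hh hh hh hh hh hh hh hh — and concatenate.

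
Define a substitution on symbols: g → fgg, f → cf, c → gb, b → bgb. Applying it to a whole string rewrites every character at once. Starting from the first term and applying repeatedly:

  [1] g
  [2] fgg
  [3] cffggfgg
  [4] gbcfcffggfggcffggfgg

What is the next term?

φ(gbcfcffggfggcffggfgg) expands symbol-by-symbol to fgg bgb gb cf gb cf cf fgg fgg cf fgg fgg gb cf cf fgg fgg cf fgg fgg; joining the 20 pieces gives the next term.

fggbgbgbcfgbcfcffggfggcffggfgggbcfcffggfggcffggfgg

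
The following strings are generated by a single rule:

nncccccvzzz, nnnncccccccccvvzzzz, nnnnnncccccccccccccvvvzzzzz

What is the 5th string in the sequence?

nnnnnnnnnncccccccccccccccccccccvvvvvzzzzzzz

Each string has the form n^{2n} c^{4n+1} v^{n} z^{n+2} (n = 1, 2, …).
For term 5, n = 5, so the run lengths are 10, 21, 5, 7.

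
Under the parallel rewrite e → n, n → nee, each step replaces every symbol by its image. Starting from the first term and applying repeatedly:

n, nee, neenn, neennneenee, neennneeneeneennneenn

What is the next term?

neennneeneeneennneennneennneeneeneennneenee

Replace each of the 21 characters of neennneeneeneennneenn in place — nee n n nee nee nee n n nee n n nee n n nee nee nee n n nee nee — and concatenate.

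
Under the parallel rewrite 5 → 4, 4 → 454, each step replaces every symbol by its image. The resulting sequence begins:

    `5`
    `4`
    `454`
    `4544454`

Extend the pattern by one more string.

45444544544544454

Rewriting each symbol of 4544454: 4→454, 5→4, 4→454, 4→454, 4→454, 5→4, 4→454, which concatenates to 454 4 454 454 454 4 454.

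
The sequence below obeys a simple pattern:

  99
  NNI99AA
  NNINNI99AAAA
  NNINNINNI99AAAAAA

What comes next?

Every step adds NNI to the front and AA to the end of the previous string.
Applying this once more to NNINNINNI99AAAAAA:

NNINNINNINNI99AAAAAAAA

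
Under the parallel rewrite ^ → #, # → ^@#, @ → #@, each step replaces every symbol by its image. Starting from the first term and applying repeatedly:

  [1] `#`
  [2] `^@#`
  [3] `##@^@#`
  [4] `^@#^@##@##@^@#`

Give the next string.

##@^@###@^@#^@##@^@#^@##@##@^@#

Applying the rule to each of the 14 symbols of ^@#^@##@##@^@# gives the pieces # #@ ^@# # #@ ^@# ^@# #@ ^@# ^@# #@ # #@ ^@#, which concatenate to the answer.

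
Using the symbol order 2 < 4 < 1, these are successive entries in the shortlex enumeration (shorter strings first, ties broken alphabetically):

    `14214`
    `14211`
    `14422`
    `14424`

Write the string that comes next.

14421

Find the rightmost character of 14424 below 1, bump it to the next letter, and reset everything to its right to 2.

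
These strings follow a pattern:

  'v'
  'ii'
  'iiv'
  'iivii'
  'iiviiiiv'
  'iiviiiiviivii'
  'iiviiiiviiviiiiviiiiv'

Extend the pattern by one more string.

This is a Fibonacci-style word recurrence s(k) = s(k−1)·s(k−2): e.g. ii·v = iiv.
Continuing: iiviiiiviiviiiiviiiiv · iiviiiiviivii gives term 8.

iiviiiiviiviiiiviiiiviiviiiiviivii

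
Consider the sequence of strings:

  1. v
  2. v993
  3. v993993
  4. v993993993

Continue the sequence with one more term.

The strings grow by a fixed suffix 993 each time.
Applying this once more to v993993993:

v993993993993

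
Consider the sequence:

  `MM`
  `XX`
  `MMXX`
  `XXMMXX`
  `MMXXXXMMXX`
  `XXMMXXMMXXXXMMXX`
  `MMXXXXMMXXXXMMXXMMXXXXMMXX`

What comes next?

XXMMXXMMXXXXMMXXMMXXXXMMXXXXMMXXMMXXXXMMXX

Each term (from the third on) is the two preceding terms concatenated in order: term 3 = MM·XX = MMXX.
Continuing: XXMMXXMMXXXXMMXX · MMXXXXMMXXXXMMXXMMXXXXMMXX gives term 8.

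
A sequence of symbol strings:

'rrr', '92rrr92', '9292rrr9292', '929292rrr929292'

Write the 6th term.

Each term wraps the previous one in 92 on the left and 92 on the right.
From 929292rrr929292, 2 further steps: 929292rrr929292 → 92929292rrr92929292 → (answer).

9292929292rrr9292929292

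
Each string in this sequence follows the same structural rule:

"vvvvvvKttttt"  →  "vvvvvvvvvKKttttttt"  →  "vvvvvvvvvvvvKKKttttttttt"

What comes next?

Each string has the form v^{3n} K^{n-1} t^{2n+1}, where the shown terms are n = 2, 3, 4.
For the next term, n = 5, so the run lengths are 15, 4, 11.

vvvvvvvvvvvvvvvKKKKttttttttttt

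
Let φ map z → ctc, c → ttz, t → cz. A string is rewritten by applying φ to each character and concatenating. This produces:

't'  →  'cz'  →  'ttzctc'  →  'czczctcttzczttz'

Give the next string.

ttzctcttzctcttzczttzczczctcttzctcczczctc

Applying the rule to each of the 15 symbols of czczctcttzczttz gives the pieces ttz ctc ttz ctc ttz cz ttz cz cz ctc ttz ctc cz cz ctc, which concatenate to the answer.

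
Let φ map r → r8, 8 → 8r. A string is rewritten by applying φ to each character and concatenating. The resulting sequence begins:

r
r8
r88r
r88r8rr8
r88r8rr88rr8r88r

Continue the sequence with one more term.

r88r8rr88rr8r88r8rr8r88rr88r8rr8

φ(r88r8rr88rr8r88r) expands symbol-by-symbol to r8 8r 8r r8 8r r8 r8 8r 8r r8 r8 8r r8 8r 8r r8; joining the 16 pieces gives the next term.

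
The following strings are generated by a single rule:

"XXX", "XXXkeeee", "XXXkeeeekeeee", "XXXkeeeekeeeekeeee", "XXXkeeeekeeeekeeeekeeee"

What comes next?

Each term is the previous one with keeee appended.
One more step from XXXkeeeekeeeekeeeekeeee gives the answer.

XXXkeeeekeeeekeeeekeeeekeeee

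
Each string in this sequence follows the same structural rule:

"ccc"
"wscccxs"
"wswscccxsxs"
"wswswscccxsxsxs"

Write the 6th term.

wswswswswscccxsxsxsxsxs

s(k+1) = ws·s(k)·xs, so each term gains ws as a prefix and xs as a suffix.
From wswswscccxsxsxs, 2 further steps: wswswscccxsxsxs → wswswswscccxsxsxsxs → (answer).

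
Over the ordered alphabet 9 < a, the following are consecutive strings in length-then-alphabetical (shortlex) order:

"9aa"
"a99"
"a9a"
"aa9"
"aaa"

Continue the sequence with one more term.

aaa is the last string of length 3, so the next is the first of length 4: 9 repeated 4 times.

9999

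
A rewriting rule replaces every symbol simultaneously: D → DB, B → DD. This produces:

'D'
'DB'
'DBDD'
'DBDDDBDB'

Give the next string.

DBDDDBDBDBDDDBDD

Apply φ to DBDDDBDB symbol by symbol: D→DB, B→DD, D→DB, D→DB, D→DB, B→DD, D→DB, B→DD; joined: DB DD DB DB DB DD DB DD.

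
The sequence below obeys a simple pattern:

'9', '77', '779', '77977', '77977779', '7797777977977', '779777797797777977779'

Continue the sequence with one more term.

7797777977977779777797797777977977

Each term (from the third on) is the previous term followed by the one before it: term 3 = 77·9 = 779.
Continuing: 779777797797777977779 · 7797777977977 gives term 8.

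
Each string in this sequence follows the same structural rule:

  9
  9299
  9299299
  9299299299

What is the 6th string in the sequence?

The strings grow by a fixed suffix 299 each time.
From 9299299299, 2 further steps: 9299299299 → 9299299299299 → (answer).

9299299299299299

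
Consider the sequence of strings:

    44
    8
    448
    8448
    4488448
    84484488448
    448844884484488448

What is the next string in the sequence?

84484488448448844884484488448

From term 3 onward, concatenate the second-to-last term with the last: 44·8 = 448, 8·448 = 8448, …
Continuing: 84484488448 · 448844884484488448 gives term 8.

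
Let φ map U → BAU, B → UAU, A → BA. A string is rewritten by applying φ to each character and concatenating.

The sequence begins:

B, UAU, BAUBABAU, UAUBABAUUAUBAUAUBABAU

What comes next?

BAUBABAUUAUBAUAUBABAUBAUBABAUUAUBABAUBABAUUAUBAUAUBABAU

φ(UAUBABAUUAUBAUAUBABAU) expands symbol-by-symbol to BAU BA BAU UAU BA UAU BA BAU BAU BA BAU UAU BA BAU BA BAU UAU BA UAU BA BAU; joining the 21 pieces gives the next term.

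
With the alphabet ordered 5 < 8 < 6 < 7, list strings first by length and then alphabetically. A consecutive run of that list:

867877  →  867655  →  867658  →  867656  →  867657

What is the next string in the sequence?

867685

The successor of 867657 increments the rightmost position that isn't already 7 and resets every position after it to 5.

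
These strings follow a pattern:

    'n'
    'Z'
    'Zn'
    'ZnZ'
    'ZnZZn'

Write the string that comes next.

ZnZZnZnZ

This is a Fibonacci-style word recurrence s(k) = s(k−1)·s(k−2): e.g. Z·n = Zn.
So term 6 is ZnZZn·ZnZ.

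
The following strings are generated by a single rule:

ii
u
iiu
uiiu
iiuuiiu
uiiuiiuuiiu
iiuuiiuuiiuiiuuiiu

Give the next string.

uiiuiiuuiiuiiuuiiuuiiuiiuuiiu

From term 3 onward, concatenate the second-to-last term with the last: ii·u = iiu, u·iiu = uiiu, …
So term 8 is uiiuiiuuiiu·iiuuiiuuiiuiiuuiiu.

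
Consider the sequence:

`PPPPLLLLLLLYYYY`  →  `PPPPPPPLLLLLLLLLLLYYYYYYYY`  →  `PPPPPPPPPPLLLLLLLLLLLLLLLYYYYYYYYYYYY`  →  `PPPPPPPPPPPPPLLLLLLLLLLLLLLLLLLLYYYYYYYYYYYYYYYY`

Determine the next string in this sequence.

Reading off run lengths: P runs 4, 7, 10, 13; L runs 7, 11, 15, 19; Y runs 4, 8, 12, 16 — each is linear in n (n = 1, 2, …).
At n = 5 the blocks have lengths 16, 23, 20.

PPPPPPPPPPPPPPPPLLLLLLLLLLLLLLLLLLLLLLLYYYYYYYYYYYYYYYYYYYY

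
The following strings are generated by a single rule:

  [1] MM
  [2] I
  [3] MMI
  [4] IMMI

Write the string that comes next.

MMIIMMI

Each term (from the third on) is the two preceding terms concatenated in order: term 3 = MM·I = MMI.
So term 5 is MMI·IMMI.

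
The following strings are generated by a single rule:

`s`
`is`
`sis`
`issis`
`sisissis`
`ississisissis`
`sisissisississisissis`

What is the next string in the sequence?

From term 3 onward, concatenate the second-to-last term with the last: s·is = sis, is·sis = issis, …
Continuing: ississisissis · sisissisississisissis gives term 8.

ississisississisissisississisissis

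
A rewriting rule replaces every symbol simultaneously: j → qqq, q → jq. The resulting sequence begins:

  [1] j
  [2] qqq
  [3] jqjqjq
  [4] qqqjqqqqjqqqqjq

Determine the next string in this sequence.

Rewriting the 15 symbols of qqqjqqqqjqqqqjq one by one yields jq jq jq qqq jq jq jq jq qqq jq jq jq jq qqq jq; concatenated:

jqjqjqqqqjqjqjqjqqqqjqjqjqjqqqqjq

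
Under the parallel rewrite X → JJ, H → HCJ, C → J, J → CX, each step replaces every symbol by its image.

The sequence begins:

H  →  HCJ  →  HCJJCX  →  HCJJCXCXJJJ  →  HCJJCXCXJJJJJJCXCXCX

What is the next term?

HCJJCXCXJJJJJJCXCXCXCXCXCXJJJJJJJJJ

Applying the rule to each of the 20 symbols of HCJJCXCXJJJJJJCXCXCX gives the pieces HCJ J CX CX J JJ J JJ CX CX CX CX CX CX J JJ J JJ J JJ, which concatenate to the answer.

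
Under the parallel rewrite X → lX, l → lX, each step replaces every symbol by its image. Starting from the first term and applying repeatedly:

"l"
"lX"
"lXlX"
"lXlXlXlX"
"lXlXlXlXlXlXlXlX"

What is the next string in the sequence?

lXlXlXlXlXlXlXlXlXlXlXlXlXlXlXlX

φ(lXlXlXlXlXlXlXlX) expands symbol-by-symbol to lX lX lX lX lX lX lX lX lX lX lX lX lX lX lX lX; joining the 16 pieces gives the next term.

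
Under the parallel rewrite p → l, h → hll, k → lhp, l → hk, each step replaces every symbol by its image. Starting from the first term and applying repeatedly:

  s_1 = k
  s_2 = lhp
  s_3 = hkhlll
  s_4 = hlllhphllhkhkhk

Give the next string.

hllhkhkhkhlllhllhkhkhlllhphlllhphlllhp

Replace each of the 15 characters of hlllhphllhkhkhk in place — hll hk hk hk hll l hll hk hk hll lhp hll lhp hll lhp — and concatenate.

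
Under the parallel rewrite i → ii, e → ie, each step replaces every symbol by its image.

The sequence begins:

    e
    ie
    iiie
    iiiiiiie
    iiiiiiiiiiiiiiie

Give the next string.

Rewriting the 16 symbols of iiiiiiiiiiiiiiie one by one yields ii ii ii ii ii ii ii ii ii ii ii ii ii ii ii ie; concatenated:

iiiiiiiiiiiiiiiiiiiiiiiiiiiiiiie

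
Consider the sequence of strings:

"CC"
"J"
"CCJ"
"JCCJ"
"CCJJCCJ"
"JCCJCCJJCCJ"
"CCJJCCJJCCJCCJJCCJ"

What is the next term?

JCCJCCJJCCJCCJJCCJJCCJCCJJCCJ

Each term (from the third on) is the two preceding terms concatenated in order: term 3 = CC·J = CCJ.
The next term joins JCCJCCJJCCJ and CCJJCCJJCCJCCJJCCJ.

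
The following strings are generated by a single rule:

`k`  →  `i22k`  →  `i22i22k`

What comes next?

The strings grow by a fixed prefix i22 each time.
Applying this once more to i22i22k:

i22i22i22k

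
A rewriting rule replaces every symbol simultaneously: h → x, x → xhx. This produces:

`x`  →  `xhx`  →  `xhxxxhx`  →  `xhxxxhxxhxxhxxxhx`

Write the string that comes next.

Rewriting the 17 symbols of xhxxxhxxhxxhxxxhx one by one yields xhx x xhx xhx xhx x xhx xhx x xhx xhx x xhx xhx xhx x xhx; concatenated:

xhxxxhxxhxxhxxxhxxhxxxhxxhxxxhxxhxxhxxxhx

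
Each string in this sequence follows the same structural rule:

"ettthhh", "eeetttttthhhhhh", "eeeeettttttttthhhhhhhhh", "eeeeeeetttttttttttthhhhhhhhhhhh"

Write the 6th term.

eeeeeeeeeeetttttttttttttttttthhhhhhhhhhhhhhhhhh

Reading off run lengths: e runs 1, 3, 5, 7; t runs 3, 6, 9, 12; h runs 3, 6, 9, 12 — each is linear in n (n = 1, 2, …).
Setting n = 6 gives 11, 18, 18 characters in each block.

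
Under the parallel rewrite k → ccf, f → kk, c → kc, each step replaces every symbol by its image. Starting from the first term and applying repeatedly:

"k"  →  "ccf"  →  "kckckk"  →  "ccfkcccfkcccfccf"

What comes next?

φ(ccfkcccfkcccfccf) expands symbol-by-symbol to kc kc kk ccf kc kc kc kk ccf kc kc kc kk kc kc kk; joining the 16 pieces gives the next term.

kckckkccfkckckckkccfkckckckkkckckk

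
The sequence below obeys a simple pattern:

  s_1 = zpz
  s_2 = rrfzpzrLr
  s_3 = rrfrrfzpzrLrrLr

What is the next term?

Each term wraps the previous one in rrf on the left and rLr on the right.
One more step from rrfrrfzpzrLrrLr gives the answer.

rrfrrfrrfzpzrLrrLrrLr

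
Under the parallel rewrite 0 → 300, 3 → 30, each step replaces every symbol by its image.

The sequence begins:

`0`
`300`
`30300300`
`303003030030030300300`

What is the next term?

Rewriting the 21 symbols of 303003030030030300300 one by one yields 30 300 30 300 300 30 300 30 300 300 30 300 300 30 300 30 300 300 30 300 300; concatenated:

3030030300300303003030030030300300303003030030030300300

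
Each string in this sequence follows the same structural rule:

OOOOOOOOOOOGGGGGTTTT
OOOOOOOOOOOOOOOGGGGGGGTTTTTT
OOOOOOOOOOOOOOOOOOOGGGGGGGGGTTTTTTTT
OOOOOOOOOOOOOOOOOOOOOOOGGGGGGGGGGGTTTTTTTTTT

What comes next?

OOOOOOOOOOOOOOOOOOOOOOOOOOOGGGGGGGGGGGGGTTTTTTTTTTTT

Term n consists of 4n+3 O's, followed by 2n+1 G's, followed by 2n T's, where the shown terms are n = 2, 3, 4, 5.
Setting n = 6 gives 27, 13, 12 characters in each block.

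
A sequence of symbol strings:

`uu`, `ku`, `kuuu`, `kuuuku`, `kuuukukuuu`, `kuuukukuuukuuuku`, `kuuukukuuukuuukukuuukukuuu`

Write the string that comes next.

kuuukukuuukuuukukuuukukuuukuuukukuuukuuuku

Each term (from the third on) is the previous term followed by the one before it: term 3 = ku·uu = kuuu.
So term 8 is kuuukukuuukuuukukuuukukuuu·kuuukukuuukuuuku.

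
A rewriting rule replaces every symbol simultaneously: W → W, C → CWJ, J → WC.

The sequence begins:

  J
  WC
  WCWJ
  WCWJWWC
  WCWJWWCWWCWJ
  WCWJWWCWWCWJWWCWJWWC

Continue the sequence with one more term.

φ(WCWJWWCWWCWJWWCWJWWC) expands symbol-by-symbol to W CWJ W WC W W CWJ W W CWJ W WC W W CWJ W WC W W CWJ; joining the 20 pieces gives the next term.

WCWJWWCWWCWJWWCWJWWCWWCWJWWCWWCWJ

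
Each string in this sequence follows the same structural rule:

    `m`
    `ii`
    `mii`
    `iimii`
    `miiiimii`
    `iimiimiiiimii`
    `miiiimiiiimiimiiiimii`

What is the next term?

iimiimiiiimiimiiiimiiiimiimiiiimii

Each term (from the third on) is the two preceding terms concatenated in order: term 3 = m·ii = mii.
So term 8 is iimiimiiiimii·miiiimiiiimiimiiiimii.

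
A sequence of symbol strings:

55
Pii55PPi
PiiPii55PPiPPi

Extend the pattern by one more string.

Every step adds Pii to the front and PPi to the end of the previous string.
One more step from PiiPii55PPiPPi gives the answer.

PiiPiiPii55PPiPPiPPi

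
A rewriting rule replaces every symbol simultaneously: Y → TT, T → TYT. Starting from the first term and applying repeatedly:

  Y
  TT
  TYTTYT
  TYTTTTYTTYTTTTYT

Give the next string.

Applying the rule to each of the 16 symbols of TYTTTTYTTYTTTTYT gives the pieces TYT TT TYT TYT TYT TYT TT TYT TYT TT TYT TYT TYT TYT TT TYT, which concatenate to the answer.

TYTTTTYTTYTTYTTYTTTTYTTYTTTTYTTYTTYTTYTTTTYT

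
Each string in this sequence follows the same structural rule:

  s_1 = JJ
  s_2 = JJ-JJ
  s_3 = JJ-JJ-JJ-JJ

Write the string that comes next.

JJ-JJ-JJ-JJ-JJ-JJ-JJ-JJ

Each string is two copies of the previous one joined by '-'.
So the next term is two copies of JJ-JJ-JJ-JJ with '-' between the halves.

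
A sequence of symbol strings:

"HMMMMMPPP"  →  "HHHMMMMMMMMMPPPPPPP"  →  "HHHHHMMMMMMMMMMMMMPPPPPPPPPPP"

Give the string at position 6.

HHHHHHHHHHHMMMMMMMMMMMMMMMMMMMMMMMMMPPPPPPPPPPPPPPPPPPPPPPP

Reading off run lengths: H runs 1, 3, 5; M runs 5, 9, 13; P runs 3, 7, 11 — each is linear in n (n = 1, 2, …).
Setting n = 6 gives 11, 25, 23 characters in each block.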